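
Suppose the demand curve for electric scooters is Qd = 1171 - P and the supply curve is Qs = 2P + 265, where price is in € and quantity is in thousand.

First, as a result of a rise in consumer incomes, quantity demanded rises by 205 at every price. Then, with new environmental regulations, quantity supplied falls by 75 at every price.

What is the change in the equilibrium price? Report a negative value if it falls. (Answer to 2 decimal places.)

+93.33

Original equilibrium: 1171 - P = 2P + 265 gives 906 = 3P, so P = 302 and Q = 869.
The new curves are Qd = 1376 - P (demand) and Qs = 2P + 190 (supply).
New equilibrium: 1376 - P = 2P + 190 ⇒ 1186 = 3P ⇒ P = 1186/3 ≈ 395.3333, Q = 2942/3 ≈ 980.6667.
ΔP = 395.3333 − 302 = +93.33.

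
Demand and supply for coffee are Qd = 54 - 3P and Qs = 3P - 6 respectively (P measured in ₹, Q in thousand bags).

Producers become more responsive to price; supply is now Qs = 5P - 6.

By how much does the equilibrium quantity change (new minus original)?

+7.5

Before the shock: 54 - 3P = 3P - 6 ⇒ 60 = 6P ⇒ P = 10, Q = 24.
The new curves are Qd = 54 - 3P (demand) and Qs = 5P - 6 (supply).
Clearing the new market: 54 - 3P = 5P - 6, so P = 7.5 and Q = 31.5.
ΔQ = 31.5 − 24 = +7.5.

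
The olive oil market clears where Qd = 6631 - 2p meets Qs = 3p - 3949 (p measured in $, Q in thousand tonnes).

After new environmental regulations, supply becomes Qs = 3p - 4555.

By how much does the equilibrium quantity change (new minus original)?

-242.4

Before the shock: 6631 - 2p = 3p - 3949 ⇒ 10580 = 5p ⇒ p = 2116, Q = 2399.
The new curves are Qd = 6631 - 2p (demand) and Qs = 3p - 4555 (supply).
Clearing the new market: 6631 - 2p = 3p - 4555, so p = 2237.2 and Q = 2156.6.
ΔQ = 2156.6 − 2399 = -242.4.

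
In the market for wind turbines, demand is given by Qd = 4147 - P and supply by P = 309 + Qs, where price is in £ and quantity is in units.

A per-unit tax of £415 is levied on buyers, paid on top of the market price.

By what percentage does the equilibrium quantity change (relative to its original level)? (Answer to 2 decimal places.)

-10.81

Initially, 4147 - P = P - 309, so 4456 = 2P and P = 2228, Q = 1919.
Since buyers pay the price plus the tax, the effective demand curve becomes Qd = 3732 - P.
Clearing the new market: 3732 - P = P - 309, so P = 2020.5 and Q = 1711.5.
%ΔQ = (1711.5 − 1919) / 1919 × 100 = -10.81%.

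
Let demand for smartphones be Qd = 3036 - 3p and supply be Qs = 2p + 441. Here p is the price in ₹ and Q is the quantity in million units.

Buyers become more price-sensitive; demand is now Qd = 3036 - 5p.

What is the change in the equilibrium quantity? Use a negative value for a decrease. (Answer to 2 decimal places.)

Before the shock: 3036 - 3p = 2p + 441 ⇒ 2595 = 5p ⇒ p = 519, Q = 1479.
After the shift, demand is Qd = 3036 - 5p and supply is Qs = 2p + 441.
Clearing the new market: 3036 - 5p = 2p + 441, so p = 2595/7 ≈ 370.7143 and Q = 8277/7 ≈ 1182.4286.
ΔQ = 1182.4286 − 1479 = -296.57.

-296.57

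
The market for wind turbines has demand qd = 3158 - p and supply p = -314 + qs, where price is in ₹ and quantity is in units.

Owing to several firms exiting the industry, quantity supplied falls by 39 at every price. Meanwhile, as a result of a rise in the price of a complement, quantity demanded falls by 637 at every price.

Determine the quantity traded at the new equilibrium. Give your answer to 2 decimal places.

Initially, 3158 - p = p + 314, so 2844 = 2p and p = 1422, q = 1736.
With the change applied: demand qd = 2521 - p, supply qs = p + 275.
Equate the new curves: 2521 - p = p + 275, giving 2246 = 2p, p = 1123, q = 1398.

1398.00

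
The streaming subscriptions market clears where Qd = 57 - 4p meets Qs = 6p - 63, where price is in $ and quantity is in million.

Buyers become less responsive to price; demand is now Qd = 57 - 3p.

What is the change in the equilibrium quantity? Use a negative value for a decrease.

+8

Before the shock: 57 - 4p = 6p - 63 ⇒ 120 = 10p ⇒ p = 12, Q = 9.
With the change applied: demand Qd = 57 - 3p, supply Qs = 6p - 63.
Clearing the new market: 57 - 3p = 6p - 63, so p = 40/3 ≈ 13.3333 and Q = 17.
ΔQ = 17 − 9 = +8.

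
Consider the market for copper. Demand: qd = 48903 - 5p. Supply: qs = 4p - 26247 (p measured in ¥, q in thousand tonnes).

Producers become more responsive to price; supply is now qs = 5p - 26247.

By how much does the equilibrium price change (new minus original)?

Solve the original market: 48903 - 5p = 4p - 26247, hence p = 8350 and q = 7153.
After the shift, demand is qd = 48903 - 5p and supply is qs = 5p - 26247.
Equate the new curves: 48903 - 5p = 5p - 26247, giving 75150 = 10p, p = 7515, q = 11328.
Δp = 7515 − 8350 = -835.

-835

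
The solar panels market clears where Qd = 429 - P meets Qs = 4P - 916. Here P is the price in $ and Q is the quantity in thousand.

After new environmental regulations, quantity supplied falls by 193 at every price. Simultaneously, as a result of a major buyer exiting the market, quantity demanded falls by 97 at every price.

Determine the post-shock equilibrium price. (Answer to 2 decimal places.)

288.20

Solve the original market: 429 - P = 4P - 916, hence P = 269 and Q = 160.
With the change applied: demand Qd = 332 - P, supply Qs = 4P - 1109.
Equate the new curves: 332 - P = 4P - 1109, giving 1441 = 5P, P = 288.2, Q = 43.8.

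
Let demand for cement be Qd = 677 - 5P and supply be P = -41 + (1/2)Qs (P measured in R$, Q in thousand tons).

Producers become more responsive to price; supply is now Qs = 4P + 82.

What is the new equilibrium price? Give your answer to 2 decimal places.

Before the shock: 677 - 5P = 2P + 82 ⇒ 595 = 7P ⇒ P = 85, Q = 252.
The shock moves the curves to Qd = 677 - 5P and Qs = 4P + 82.
Setting them equal: 677 - 5P = 4P + 82 → 595 = 9P, so P = 595/9 ≈ 66.1111 and Q = 3118/9 ≈ 346.4444.

66.11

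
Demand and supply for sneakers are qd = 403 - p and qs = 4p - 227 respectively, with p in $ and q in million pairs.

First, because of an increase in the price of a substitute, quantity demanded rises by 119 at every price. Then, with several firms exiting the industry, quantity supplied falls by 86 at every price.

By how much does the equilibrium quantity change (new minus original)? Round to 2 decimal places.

Initially, 403 - p = 4p - 227, so 630 = 5p and p = 126, q = 277.
With the change applied: demand qd = 522 - p, supply qs = 4p - 313.
Clearing the new market: 522 - p = 4p - 313, so p = 167 and q = 355.
Δq = 355 − 277 = +78.00.

+78.00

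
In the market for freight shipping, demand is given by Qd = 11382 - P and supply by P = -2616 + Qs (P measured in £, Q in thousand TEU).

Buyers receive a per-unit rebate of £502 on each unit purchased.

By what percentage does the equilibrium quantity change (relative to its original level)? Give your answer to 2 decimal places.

Initially, 11382 - P = P + 2616, so 8766 = 2P and P = 4383, Q = 6999.
Since buyers' out-of-pocket price is the market price minus the rebate, the effective demand curve becomes Qd = 11884 - P.
New equilibrium: 11884 - P = P + 2616 ⇒ 9268 = 2P ⇒ P = 4634, Q = 7250.
%ΔQ = (7250 − 6999) / 6999 × 100 = +3.59%.

+3.59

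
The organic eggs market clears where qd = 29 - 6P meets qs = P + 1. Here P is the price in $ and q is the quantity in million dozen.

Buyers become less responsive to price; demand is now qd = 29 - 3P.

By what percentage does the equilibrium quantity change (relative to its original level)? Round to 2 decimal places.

+60.00

Solve the original market: 29 - 6P = P + 1, hence P = 4 and q = 5.
The shock moves the curves to qd = 29 - 3P and qs = P + 1.
Equate the new curves: 29 - 3P = P + 1, giving 28 = 4P, P = 7, q = 8.
%Δq = (8 − 5) / 5 × 100 = +60.00%.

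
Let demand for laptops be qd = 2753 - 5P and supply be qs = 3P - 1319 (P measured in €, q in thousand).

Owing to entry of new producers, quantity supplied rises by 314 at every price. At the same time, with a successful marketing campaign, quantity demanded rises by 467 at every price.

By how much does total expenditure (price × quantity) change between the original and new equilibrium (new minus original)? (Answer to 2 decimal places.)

Solve the original market: 2753 - 5P = 3P - 1319, hence P = 509 and q = 208.
The shock moves the curves to qd = 3220 - 5P and qs = 3P - 1005.
New equilibrium: 3220 - 5P = 3P - 1005 ⇒ 4225 = 8P ⇒ P = 528.125, q = 579.375.
Expenditure moves from 509×208 = 105872 to 528.125×579.375 = 305982.421875; change = +200110.42.

+200110.42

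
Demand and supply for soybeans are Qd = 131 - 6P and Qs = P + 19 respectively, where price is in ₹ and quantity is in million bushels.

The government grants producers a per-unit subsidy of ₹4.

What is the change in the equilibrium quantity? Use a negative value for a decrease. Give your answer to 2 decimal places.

+3.43

Solve the original market: 131 - 6P = P + 19, hence P = 16 and Q = 35.
Since sellers receive the price plus the subsidy, the effective supply curve becomes Qs = P + 23.
New equilibrium: 131 - 6P = P + 23 ⇒ 108 = 7P ⇒ P = 108/7 ≈ 15.4286, Q = 269/7 ≈ 38.4286.
ΔQ = 38.4286 − 35 = +3.43.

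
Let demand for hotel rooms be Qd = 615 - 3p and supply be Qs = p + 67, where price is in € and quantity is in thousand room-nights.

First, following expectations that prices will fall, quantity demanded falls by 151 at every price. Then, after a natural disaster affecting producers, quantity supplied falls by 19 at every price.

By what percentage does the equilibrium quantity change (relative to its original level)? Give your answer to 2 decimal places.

Solve the original market: 615 - 3p = p + 67, hence p = 137 and Q = 204.
With the change applied: demand Qd = 464 - 3p, supply Qs = p + 48.
New equilibrium: 464 - 3p = p + 48 ⇒ 416 = 4p ⇒ p = 104, Q = 152.
%ΔQ = (152 − 204) / 204 × 100 = -25.49%.

-25.49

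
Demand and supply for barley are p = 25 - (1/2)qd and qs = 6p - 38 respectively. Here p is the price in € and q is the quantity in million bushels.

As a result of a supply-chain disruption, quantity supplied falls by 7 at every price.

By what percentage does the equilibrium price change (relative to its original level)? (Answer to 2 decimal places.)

+7.95

Initially, 50 - 2p = 6p - 38, so 88 = 8p and p = 11, q = 28.
With the change applied: demand qd = 50 - 2p, supply qs = 6p - 45.
Equate the new curves: 50 - 2p = 6p - 45, giving 95 = 8p, p = 11.875, q = 26.25.
%Δp = (11.875 − 11) / 11 × 100 = +7.95%.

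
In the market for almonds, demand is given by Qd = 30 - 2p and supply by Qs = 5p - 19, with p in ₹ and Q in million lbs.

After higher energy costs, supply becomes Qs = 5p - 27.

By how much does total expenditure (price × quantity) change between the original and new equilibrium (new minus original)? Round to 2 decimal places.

-0.33

Solve the original market: 30 - 2p = 5p - 19, hence p = 7 and Q = 16.
After the shift, demand is Qd = 30 - 2p and supply is Qs = 5p - 27.
Clearing the new market: 30 - 2p = 5p - 27, so p = 57/7 ≈ 8.1429 and Q = 96/7 ≈ 13.7143.
Expenditure moves from 7×16 = 112 to 8.1429×13.7143 = 111.6735; change = -0.33.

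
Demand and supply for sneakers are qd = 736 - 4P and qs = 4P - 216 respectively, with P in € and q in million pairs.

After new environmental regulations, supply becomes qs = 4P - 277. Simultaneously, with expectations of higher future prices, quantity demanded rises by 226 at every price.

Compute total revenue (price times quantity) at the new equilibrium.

53044.6875

Solve the original market: 736 - 4P = 4P - 216, hence P = 119 and q = 260.
With the change applied: demand qd = 962 - 4P, supply qs = 4P - 277.
New equilibrium: 962 - 4P = 4P - 277 ⇒ 1239 = 8P ⇒ P = 154.875, q = 342.5.
New expenditure = 154.875 × 342.5 = 53044.6875.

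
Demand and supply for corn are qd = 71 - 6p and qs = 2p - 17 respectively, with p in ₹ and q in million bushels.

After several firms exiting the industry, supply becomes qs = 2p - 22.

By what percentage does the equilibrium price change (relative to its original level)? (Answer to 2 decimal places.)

+5.68

Before the shock: 71 - 6p = 2p - 17 ⇒ 88 = 8p ⇒ p = 11, q = 5.
The new curves are qd = 71 - 6p (demand) and qs = 2p - 22 (supply).
Equate the new curves: 71 - 6p = 2p - 22, giving 93 = 8p, p = 11.625, q = 1.25.
%Δp = (11.625 − 11) / 11 × 100 = +5.68%.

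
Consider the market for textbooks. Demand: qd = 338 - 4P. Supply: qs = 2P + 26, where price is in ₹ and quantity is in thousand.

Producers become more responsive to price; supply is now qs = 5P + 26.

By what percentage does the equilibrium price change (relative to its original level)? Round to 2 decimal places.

-33.33

Original equilibrium: 338 - 4P = 2P + 26 gives 312 = 6P, so P = 52 and q = 130.
The new curves are qd = 338 - 4P (demand) and qs = 5P + 26 (supply).
Clearing the new market: 338 - 4P = 5P + 26, so P = 104/3 ≈ 34.6667 and q = 598/3 ≈ 199.3333.
%ΔP = (34.6667 − 52) / 52 × 100 = -33.33%.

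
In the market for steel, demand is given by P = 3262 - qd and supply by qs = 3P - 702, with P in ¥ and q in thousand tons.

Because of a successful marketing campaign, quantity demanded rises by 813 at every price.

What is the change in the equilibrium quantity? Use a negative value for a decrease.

Original equilibrium: 3262 - P = 3P - 702 gives 3964 = 4P, so P = 991 and q = 2271.
With the change applied: demand qd = 4075 - P, supply qs = 3P - 702.
New equilibrium: 4075 - P = 3P - 702 ⇒ 4777 = 4P ⇒ P = 1194.25, q = 2880.75.
Δq = 2880.75 − 2271 = +609.75.

+609.75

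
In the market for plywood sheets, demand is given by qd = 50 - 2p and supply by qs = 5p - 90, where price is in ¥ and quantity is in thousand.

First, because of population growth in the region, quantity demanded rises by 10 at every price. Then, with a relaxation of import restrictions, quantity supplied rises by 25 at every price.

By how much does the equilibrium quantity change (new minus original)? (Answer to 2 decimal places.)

+14.29

Initially, 50 - 2p = 5p - 90, so 140 = 7p and p = 20, q = 10.
With the change applied: demand qd = 60 - 2p, supply qs = 5p - 65.
Clearing the new market: 60 - 2p = 5p - 65, so p = 125/7 ≈ 17.8571 and q = 170/7 ≈ 24.2857.
Δq = 24.2857 − 10 = +14.29.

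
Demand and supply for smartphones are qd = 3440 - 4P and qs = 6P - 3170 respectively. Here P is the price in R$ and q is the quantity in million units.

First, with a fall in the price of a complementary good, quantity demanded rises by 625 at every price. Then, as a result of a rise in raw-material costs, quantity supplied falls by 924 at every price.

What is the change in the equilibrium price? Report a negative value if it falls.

+154.9

Initially, 3440 - 4P = 6P - 3170, so 6610 = 10P and P = 661, q = 796.
The new curves are qd = 4065 - 4P (demand) and qs = 6P - 4094 (supply).
Clearing the new market: 4065 - 4P = 6P - 4094, so P = 815.9 and q = 801.4.
ΔP = 815.9 − 661 = +154.9.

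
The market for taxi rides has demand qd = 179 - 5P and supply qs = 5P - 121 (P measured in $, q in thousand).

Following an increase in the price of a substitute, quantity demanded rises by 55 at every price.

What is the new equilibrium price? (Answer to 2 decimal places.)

35.50

Solve the original market: 179 - 5P = 5P - 121, hence P = 30 and q = 29.
After the shift, demand is qd = 234 - 5P and supply is qs = 5P - 121.
Equate the new curves: 234 - 5P = 5P - 121, giving 355 = 10P, P = 35.5, q = 56.5.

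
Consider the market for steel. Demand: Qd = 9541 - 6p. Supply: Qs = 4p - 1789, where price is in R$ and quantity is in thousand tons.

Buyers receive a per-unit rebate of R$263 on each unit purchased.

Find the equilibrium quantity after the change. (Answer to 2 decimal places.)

3374.20

Before the shock: 9541 - 6p = 4p - 1789 ⇒ 11330 = 10p ⇒ p = 1133, Q = 2743.
Since buyers' out-of-pocket price is the market price minus the rebate, the effective demand curve becomes Qd = 11119 - 6p.
Setting them equal: 11119 - 6p = 4p - 1789 → 12908 = 10p, so p = 1290.8 and Q = 3374.2.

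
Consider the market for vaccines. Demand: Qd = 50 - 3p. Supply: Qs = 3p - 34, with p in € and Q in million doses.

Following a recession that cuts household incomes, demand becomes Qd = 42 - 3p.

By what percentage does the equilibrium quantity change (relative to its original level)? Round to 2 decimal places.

Original equilibrium: 50 - 3p = 3p - 34 gives 84 = 6p, so p = 14 and Q = 8.
The new curves are Qd = 42 - 3p (demand) and Qs = 3p - 34 (supply).
Clearing the new market: 42 - 3p = 3p - 34, so p = 38/3 ≈ 12.6667 and Q = 4.
%ΔQ = (4 − 8) / 8 × 100 = -50.00%.

-50.00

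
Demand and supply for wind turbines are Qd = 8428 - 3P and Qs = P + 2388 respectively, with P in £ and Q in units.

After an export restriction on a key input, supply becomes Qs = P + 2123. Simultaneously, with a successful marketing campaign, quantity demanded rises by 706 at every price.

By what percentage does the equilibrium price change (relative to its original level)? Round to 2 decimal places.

+16.08

Original equilibrium: 8428 - 3P = P + 2388 gives 6040 = 4P, so P = 1510 and Q = 3898.
After the shift, demand is Qd = 9134 - 3P and supply is Qs = P + 2123.
Setting them equal: 9134 - 3P = P + 2123 → 7011 = 4P, so P = 1752.75 and Q = 3875.75.
%ΔP = (1752.75 − 1510) / 1510 × 100 = +16.08%.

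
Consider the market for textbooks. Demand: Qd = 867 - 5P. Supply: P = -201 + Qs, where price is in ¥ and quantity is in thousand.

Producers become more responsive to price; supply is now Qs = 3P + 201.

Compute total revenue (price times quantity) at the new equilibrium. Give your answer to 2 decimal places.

37524.94

Solve the original market: 867 - 5P = P + 201, hence P = 111 and Q = 312.
The shock moves the curves to Qd = 867 - 5P and Qs = 3P + 201.
Setting them equal: 867 - 5P = 3P + 201 → 666 = 8P, so P = 83.25 and Q = 450.75.
New expenditure = 83.25 × 450.75 = 37524.94.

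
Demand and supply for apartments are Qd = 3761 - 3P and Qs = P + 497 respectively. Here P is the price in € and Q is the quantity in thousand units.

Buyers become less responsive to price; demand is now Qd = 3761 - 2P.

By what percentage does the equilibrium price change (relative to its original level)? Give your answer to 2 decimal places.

Before the shock: 3761 - 3P = P + 497 ⇒ 3264 = 4P ⇒ P = 816, Q = 1313.
The new curves are Qd = 3761 - 2P (demand) and Qs = P + 497 (supply).
New equilibrium: 3761 - 2P = P + 497 ⇒ 3264 = 3P ⇒ P = 1088, Q = 1585.
%ΔP = (1088 − 816) / 816 × 100 = +33.33%.

+33.33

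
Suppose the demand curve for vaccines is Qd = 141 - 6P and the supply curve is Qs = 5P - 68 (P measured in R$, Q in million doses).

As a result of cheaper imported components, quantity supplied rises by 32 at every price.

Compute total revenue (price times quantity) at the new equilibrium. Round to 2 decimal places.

715.31

Solve the original market: 141 - 6P = 5P - 68, hence P = 19 and Q = 27.
With the change applied: demand Qd = 141 - 6P, supply Qs = 5P - 36.
New equilibrium: 141 - 6P = 5P - 36 ⇒ 177 = 11P ⇒ P = 177/11 ≈ 16.0909, Q = 489/11 ≈ 44.4545.
New expenditure = 16.0909 × 44.4545 = 715.31.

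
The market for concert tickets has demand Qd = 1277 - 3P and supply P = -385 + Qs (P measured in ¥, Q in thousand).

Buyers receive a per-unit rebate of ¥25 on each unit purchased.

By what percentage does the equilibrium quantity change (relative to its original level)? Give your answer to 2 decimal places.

Initially, 1277 - 3P = P + 385, so 892 = 4P and P = 223, Q = 608.
Since buyers' out-of-pocket price is the market price minus the rebate, the effective demand curve becomes Qd = 1352 - 3P.
Clearing the new market: 1352 - 3P = P + 385, so P = 241.75 and Q = 626.75.
%ΔQ = (626.75 − 608) / 608 × 100 = +3.08%.

+3.08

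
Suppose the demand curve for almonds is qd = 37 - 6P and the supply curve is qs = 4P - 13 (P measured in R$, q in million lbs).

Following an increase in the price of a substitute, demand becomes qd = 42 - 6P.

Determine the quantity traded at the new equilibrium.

9

Initially, 37 - 6P = 4P - 13, so 50 = 10P and P = 5, q = 7.
The shock moves the curves to qd = 42 - 6P and qs = 4P - 13.
New equilibrium: 42 - 6P = 4P - 13 ⇒ 55 = 10P ⇒ P = 5.5, q = 9.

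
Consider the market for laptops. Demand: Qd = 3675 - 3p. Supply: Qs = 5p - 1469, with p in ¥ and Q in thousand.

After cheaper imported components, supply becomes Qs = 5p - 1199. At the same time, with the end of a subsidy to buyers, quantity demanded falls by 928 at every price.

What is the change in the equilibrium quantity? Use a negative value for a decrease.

Original equilibrium: 3675 - 3p = 5p - 1469 gives 5144 = 8p, so p = 643 and Q = 1746.
With the change applied: demand Qd = 2747 - 3p, supply Qs = 5p - 1199.
Equate the new curves: 2747 - 3p = 5p - 1199, giving 3946 = 8p, p = 493.25, Q = 1267.25.
ΔQ = 1267.25 − 1746 = -478.75.

-478.75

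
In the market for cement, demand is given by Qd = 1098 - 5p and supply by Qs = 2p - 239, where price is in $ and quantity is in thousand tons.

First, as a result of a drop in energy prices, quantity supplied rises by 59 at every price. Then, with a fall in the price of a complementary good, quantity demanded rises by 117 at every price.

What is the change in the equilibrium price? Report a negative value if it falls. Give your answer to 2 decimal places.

+8.29

Solve the original market: 1098 - 5p = 2p - 239, hence p = 191 and Q = 143.
The shock moves the curves to Qd = 1215 - 5p and Qs = 2p - 180.
New equilibrium: 1215 - 5p = 2p - 180 ⇒ 1395 = 7p ⇒ p = 1395/7 ≈ 199.2857, Q = 1530/7 ≈ 218.5714.
Δp = 199.2857 − 191 = +8.29.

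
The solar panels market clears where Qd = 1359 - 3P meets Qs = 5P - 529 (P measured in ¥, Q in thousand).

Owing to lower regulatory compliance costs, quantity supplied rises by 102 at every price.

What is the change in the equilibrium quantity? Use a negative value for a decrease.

Solve the original market: 1359 - 3P = 5P - 529, hence P = 236 and Q = 651.
With the change applied: demand Qd = 1359 - 3P, supply Qs = 5P - 427.
New equilibrium: 1359 - 3P = 5P - 427 ⇒ 1786 = 8P ⇒ P = 223.25, Q = 689.25.
ΔQ = 689.25 − 651 = +38.25.

+38.25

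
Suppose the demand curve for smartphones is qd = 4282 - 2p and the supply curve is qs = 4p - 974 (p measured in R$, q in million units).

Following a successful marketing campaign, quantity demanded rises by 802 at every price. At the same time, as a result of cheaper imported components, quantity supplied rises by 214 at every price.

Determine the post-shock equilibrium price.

Original equilibrium: 4282 - 2p = 4p - 974 gives 5256 = 6p, so p = 876 and q = 2530.
The new curves are qd = 5084 - 2p (demand) and qs = 4p - 760 (supply).
Equate the new curves: 5084 - 2p = 4p - 760, giving 5844 = 6p, p = 974, q = 3136.

974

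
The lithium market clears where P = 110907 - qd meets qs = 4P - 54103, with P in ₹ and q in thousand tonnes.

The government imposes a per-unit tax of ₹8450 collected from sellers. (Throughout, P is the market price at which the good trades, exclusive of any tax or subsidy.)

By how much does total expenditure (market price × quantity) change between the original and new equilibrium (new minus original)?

Initially, 110907 - P = 4P - 54103, so 165010 = 5P and P = 33002, q = 77905.
Since sellers keep the price net of the tax, the effective supply curve becomes qs = 4P - 87903.
New equilibrium: 110907 - P = 4P - 87903 ⇒ 198810 = 5P ⇒ P = 39762, q = 71145.
Expenditure moves from 33002×77905 = 2571020810 to 39762×71145 = 2828867490; change = +257846680.

+257846680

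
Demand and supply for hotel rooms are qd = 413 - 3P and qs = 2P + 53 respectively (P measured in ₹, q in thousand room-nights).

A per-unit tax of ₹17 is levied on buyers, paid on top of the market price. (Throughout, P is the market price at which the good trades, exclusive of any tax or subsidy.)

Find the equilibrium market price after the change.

61.8

Initially, 413 - 3P = 2P + 53, so 360 = 5P and P = 72, q = 197.
Since buyers pay the price plus the tax, the effective demand curve becomes qd = 362 - 3P.
Equate the new curves: 362 - 3P = 2P + 53, giving 309 = 5P, P = 61.8, q = 176.6.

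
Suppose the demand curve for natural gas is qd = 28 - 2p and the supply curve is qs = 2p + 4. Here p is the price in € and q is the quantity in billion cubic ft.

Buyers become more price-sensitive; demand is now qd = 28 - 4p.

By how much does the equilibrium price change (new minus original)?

Before the shock: 28 - 2p = 2p + 4 ⇒ 24 = 4p ⇒ p = 6, q = 16.
The shock moves the curves to qd = 28 - 4p and qs = 2p + 4.
New equilibrium: 28 - 4p = 2p + 4 ⇒ 24 = 6p ⇒ p = 4, q = 12.
Δp = 4 − 6 = -2.

-2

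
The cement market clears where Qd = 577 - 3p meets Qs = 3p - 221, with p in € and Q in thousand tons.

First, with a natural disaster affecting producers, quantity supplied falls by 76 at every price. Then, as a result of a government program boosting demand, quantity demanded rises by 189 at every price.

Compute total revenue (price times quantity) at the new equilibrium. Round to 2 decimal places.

Before the shock: 577 - 3p = 3p - 221 ⇒ 798 = 6p ⇒ p = 133, Q = 178.
The shock moves the curves to Qd = 766 - 3p and Qs = 3p - 297.
New equilibrium: 766 - 3p = 3p - 297 ⇒ 1063 = 6p ⇒ p = 1063/6 ≈ 177.1667, Q = 234.5.
New expenditure = 177.1667 × 234.5 = 41545.58.

41545.58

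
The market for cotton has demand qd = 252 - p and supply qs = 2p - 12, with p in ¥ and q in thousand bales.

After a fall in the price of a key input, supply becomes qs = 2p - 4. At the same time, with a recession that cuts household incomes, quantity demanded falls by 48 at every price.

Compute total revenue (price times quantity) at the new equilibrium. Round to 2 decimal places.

Solve the original market: 252 - p = 2p - 12, hence p = 88 and q = 164.
The new curves are qd = 204 - p (demand) and qs = 2p - 4 (supply).
New equilibrium: 204 - p = 2p - 4 ⇒ 208 = 3p ⇒ p = 208/3 ≈ 69.3333, q = 404/3 ≈ 134.6667.
New expenditure = 69.3333 × 134.6667 = 9336.89.

9336.89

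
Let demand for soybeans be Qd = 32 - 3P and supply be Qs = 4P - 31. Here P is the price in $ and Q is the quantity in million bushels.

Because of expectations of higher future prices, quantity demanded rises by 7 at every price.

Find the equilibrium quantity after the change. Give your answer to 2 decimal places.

9.00

Initially, 32 - 3P = 4P - 31, so 63 = 7P and P = 9, Q = 5.
The shock moves the curves to Qd = 39 - 3P and Qs = 4P - 31.
New equilibrium: 39 - 3P = 4P - 31 ⇒ 70 = 7P ⇒ P = 10, Q = 9.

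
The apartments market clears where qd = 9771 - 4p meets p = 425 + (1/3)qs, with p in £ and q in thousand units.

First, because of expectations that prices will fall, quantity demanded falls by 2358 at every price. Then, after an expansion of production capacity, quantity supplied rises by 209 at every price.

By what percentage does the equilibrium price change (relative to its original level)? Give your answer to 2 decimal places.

-23.24

Before the shock: 9771 - 4p = 3p - 1275 ⇒ 11046 = 7p ⇒ p = 1578, q = 3459.
With the change applied: demand qd = 7413 - 4p, supply qs = 3p - 1066.
Setting them equal: 7413 - 4p = 3p - 1066 → 8479 = 7p, so p = 8479/7 ≈ 1211.2857 and q = 17975/7 ≈ 2567.8571.
%Δp = (1211.2857 − 1578) / 1578 × 100 = -23.24%.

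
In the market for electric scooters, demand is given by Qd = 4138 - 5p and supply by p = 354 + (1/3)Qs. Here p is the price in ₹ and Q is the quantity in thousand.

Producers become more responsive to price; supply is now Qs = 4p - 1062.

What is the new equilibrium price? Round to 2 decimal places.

577.78

Initially, 4138 - 5p = 3p - 1062, so 5200 = 8p and p = 650, Q = 888.
With the change applied: demand Qd = 4138 - 5p, supply Qs = 4p - 1062.
Equate the new curves: 4138 - 5p = 4p - 1062, giving 5200 = 9p, p = 5200/9 ≈ 577.7778, Q = 11242/9 ≈ 1249.1111.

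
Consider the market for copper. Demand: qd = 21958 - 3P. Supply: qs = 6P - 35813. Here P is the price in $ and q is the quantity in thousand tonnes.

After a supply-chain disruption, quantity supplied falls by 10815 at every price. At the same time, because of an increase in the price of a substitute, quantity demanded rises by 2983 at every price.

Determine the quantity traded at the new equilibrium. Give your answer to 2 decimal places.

1084.67

Original equilibrium: 21958 - 3P = 6P - 35813 gives 57771 = 9P, so P = 6419 and q = 2701.
After the shift, demand is qd = 24941 - 3P and supply is qs = 6P - 46628.
Equate the new curves: 24941 - 3P = 6P - 46628, giving 71569 = 9P, P = 71569/9 ≈ 7952.1111, q = 3254/3 ≈ 1084.6667.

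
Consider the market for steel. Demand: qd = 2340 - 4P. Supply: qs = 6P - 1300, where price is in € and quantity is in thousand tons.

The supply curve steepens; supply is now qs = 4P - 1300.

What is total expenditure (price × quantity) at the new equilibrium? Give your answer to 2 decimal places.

Before the shock: 2340 - 4P = 6P - 1300 ⇒ 3640 = 10P ⇒ P = 364, q = 884.
After the shift, demand is qd = 2340 - 4P and supply is qs = 4P - 1300.
Clearing the new market: 2340 - 4P = 4P - 1300, so P = 455 and q = 520.
New expenditure = 455 × 520 = 236600.00.

236600.00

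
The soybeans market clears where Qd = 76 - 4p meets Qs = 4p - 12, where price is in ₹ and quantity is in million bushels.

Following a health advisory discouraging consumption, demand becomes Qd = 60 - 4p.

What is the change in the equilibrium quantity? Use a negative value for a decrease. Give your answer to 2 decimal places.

Solve the original market: 76 - 4p = 4p - 12, hence p = 11 and Q = 32.
After the shift, demand is Qd = 60 - 4p and supply is Qs = 4p - 12.
New equilibrium: 60 - 4p = 4p - 12 ⇒ 72 = 8p ⇒ p = 9, Q = 24.
ΔQ = 24 − 32 = -8.00.

-8.00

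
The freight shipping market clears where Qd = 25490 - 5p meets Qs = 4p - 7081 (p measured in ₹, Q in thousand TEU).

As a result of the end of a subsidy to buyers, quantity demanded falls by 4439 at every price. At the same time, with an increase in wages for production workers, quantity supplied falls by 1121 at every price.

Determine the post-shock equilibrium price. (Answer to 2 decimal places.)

3250.33

Original equilibrium: 25490 - 5p = 4p - 7081 gives 32571 = 9p, so p = 3619 and Q = 7395.
The shock moves the curves to Qd = 21051 - 5p and Qs = 4p - 8202.
Clearing the new market: 21051 - 5p = 4p - 8202, so p = 9751/3 ≈ 3250.3333 and Q = 14398/3 ≈ 4799.3333.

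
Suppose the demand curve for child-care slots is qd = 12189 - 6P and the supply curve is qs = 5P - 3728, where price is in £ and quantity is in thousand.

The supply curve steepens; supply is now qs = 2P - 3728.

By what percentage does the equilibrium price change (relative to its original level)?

+37.5

Original equilibrium: 12189 - 6P = 5P - 3728 gives 15917 = 11P, so P = 1447 and q = 3507.
With the change applied: demand qd = 12189 - 6P, supply qs = 2P - 3728.
Setting them equal: 12189 - 6P = 2P - 3728 → 15917 = 8P, so P = 1989.625 and q = 251.25.
%ΔP = (1989.625 − 1447) / 1447 × 100 = +37.5%.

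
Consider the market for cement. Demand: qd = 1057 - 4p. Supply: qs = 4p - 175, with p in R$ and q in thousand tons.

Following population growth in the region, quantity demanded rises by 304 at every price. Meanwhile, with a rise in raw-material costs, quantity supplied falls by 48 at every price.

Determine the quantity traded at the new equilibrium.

Original equilibrium: 1057 - 4p = 4p - 175 gives 1232 = 8p, so p = 154 and q = 441.
With the change applied: demand qd = 1361 - 4p, supply qs = 4p - 223.
Equate the new curves: 1361 - 4p = 4p - 223, giving 1584 = 8p, p = 198, q = 569.

569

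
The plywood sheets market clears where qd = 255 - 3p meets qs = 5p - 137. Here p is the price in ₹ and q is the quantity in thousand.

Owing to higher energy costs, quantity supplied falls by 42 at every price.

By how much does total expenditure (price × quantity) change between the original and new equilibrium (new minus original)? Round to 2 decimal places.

-287.44

Original equilibrium: 255 - 3p = 5p - 137 gives 392 = 8p, so p = 49 and q = 108.
With the change applied: demand qd = 255 - 3p, supply qs = 5p - 179.
Clearing the new market: 255 - 3p = 5p - 179, so p = 54.25 and q = 92.25.
Expenditure moves from 49×108 = 5292 to 54.25×92.25 = 5004.5625; change = -287.44.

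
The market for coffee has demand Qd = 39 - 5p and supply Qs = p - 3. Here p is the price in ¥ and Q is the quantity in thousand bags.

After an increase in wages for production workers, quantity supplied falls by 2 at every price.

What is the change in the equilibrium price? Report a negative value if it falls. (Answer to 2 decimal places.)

+0.33

Before the shock: 39 - 5p = p - 3 ⇒ 42 = 6p ⇒ p = 7, Q = 4.
With the change applied: demand Qd = 39 - 5p, supply Qs = p - 5.
Setting them equal: 39 - 5p = p - 5 → 44 = 6p, so p = 22/3 ≈ 7.3333 and Q = 7/3 ≈ 2.3333.
Δp = 7.3333 − 7 = +0.33.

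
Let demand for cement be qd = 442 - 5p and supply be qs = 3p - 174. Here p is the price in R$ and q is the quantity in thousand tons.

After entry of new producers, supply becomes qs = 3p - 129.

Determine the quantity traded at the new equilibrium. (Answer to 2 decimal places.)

Before the shock: 442 - 5p = 3p - 174 ⇒ 616 = 8p ⇒ p = 77, q = 57.
The new curves are qd = 442 - 5p (demand) and qs = 3p - 129 (supply).
Clearing the new market: 442 - 5p = 3p - 129, so p = 71.375 and q = 85.125.

85.13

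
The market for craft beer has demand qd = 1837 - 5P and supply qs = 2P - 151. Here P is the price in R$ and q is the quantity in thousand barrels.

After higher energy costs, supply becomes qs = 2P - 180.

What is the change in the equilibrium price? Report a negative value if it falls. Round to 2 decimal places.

Before the shock: 1837 - 5P = 2P - 151 ⇒ 1988 = 7P ⇒ P = 284, q = 417.
With the change applied: demand qd = 1837 - 5P, supply qs = 2P - 180.
Clearing the new market: 1837 - 5P = 2P - 180, so P = 2017/7 ≈ 288.1429 and q = 2774/7 ≈ 396.2857.
ΔP = 288.1429 − 284 = +4.14.

+4.14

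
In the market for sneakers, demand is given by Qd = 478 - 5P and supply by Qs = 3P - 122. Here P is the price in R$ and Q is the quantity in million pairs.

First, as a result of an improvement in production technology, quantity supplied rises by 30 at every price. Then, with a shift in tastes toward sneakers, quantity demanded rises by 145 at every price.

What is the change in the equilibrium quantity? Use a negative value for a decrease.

+73.125

Solve the original market: 478 - 5P = 3P - 122, hence P = 75 and Q = 103.
After the shift, demand is Qd = 623 - 5P and supply is Qs = 3P - 92.
Setting them equal: 623 - 5P = 3P - 92 → 715 = 8P, so P = 89.375 and Q = 176.125.
ΔQ = 176.125 − 103 = +73.125.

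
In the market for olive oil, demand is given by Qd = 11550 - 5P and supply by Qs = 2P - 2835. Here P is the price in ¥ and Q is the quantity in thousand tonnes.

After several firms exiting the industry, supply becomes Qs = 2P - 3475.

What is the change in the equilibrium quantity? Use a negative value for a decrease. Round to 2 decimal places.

Solve the original market: 11550 - 5P = 2P - 2835, hence P = 2055 and Q = 1275.
After the shift, demand is Qd = 11550 - 5P and supply is Qs = 2P - 3475.
Setting them equal: 11550 - 5P = 2P - 3475 → 15025 = 7P, so P = 15025/7 ≈ 2146.4286 and Q = 5725/7 ≈ 817.8571.
ΔQ = 817.8571 − 1275 = -457.14.

-457.14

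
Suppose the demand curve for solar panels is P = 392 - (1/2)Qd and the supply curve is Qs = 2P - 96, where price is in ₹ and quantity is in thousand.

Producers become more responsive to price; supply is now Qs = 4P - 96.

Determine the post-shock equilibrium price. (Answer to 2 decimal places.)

146.67

Original equilibrium: 784 - 2P = 2P - 96 gives 880 = 4P, so P = 220 and Q = 344.
With the change applied: demand Qd = 784 - 2P, supply Qs = 4P - 96.
New equilibrium: 784 - 2P = 4P - 96 ⇒ 880 = 6P ⇒ P = 440/3 ≈ 146.6667, Q = 1472/3 ≈ 490.6667.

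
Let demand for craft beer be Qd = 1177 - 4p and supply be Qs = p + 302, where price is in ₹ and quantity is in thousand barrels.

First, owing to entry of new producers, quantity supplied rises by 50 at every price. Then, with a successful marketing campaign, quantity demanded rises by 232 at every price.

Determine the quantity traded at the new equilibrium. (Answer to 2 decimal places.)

Before the shock: 1177 - 4p = p + 302 ⇒ 875 = 5p ⇒ p = 175, Q = 477.
With the change applied: demand Qd = 1409 - 4p, supply Qs = p + 352.
Clearing the new market: 1409 - 4p = p + 352, so p = 211.4 and Q = 563.4.

563.40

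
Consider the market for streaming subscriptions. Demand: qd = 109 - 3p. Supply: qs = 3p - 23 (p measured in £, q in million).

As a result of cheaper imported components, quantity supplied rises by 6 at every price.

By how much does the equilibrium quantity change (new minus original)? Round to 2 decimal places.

Before the shock: 109 - 3p = 3p - 23 ⇒ 132 = 6p ⇒ p = 22, q = 43.
After the shift, demand is qd = 109 - 3p and supply is qs = 3p - 17.
Equate the new curves: 109 - 3p = 3p - 17, giving 126 = 6p, p = 21, q = 46.
Δq = 46 − 43 = +3.00.

+3.00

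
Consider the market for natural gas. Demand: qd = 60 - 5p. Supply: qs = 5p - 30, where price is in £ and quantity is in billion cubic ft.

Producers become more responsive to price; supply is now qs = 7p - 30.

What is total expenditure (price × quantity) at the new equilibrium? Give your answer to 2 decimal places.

168.75

Initially, 60 - 5p = 5p - 30, so 90 = 10p and p = 9, q = 15.
The new curves are qd = 60 - 5p (demand) and qs = 7p - 30 (supply).
New equilibrium: 60 - 5p = 7p - 30 ⇒ 90 = 12p ⇒ p = 7.5, q = 22.5.
New expenditure = 7.5 × 22.5 = 168.75.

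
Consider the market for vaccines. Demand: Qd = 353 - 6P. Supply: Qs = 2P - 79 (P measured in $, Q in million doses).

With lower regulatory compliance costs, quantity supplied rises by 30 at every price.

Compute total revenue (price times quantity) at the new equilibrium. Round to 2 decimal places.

Original equilibrium: 353 - 6P = 2P - 79 gives 432 = 8P, so P = 54 and Q = 29.
The new curves are Qd = 353 - 6P (demand) and Qs = 2P - 49 (supply).
New equilibrium: 353 - 6P = 2P - 49 ⇒ 402 = 8P ⇒ P = 50.25, Q = 51.5.
New expenditure = 50.25 × 51.5 = 2587.88.

2587.88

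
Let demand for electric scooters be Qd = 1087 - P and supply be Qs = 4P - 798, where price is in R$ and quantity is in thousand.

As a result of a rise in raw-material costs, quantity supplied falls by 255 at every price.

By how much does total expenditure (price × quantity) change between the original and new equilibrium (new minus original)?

+14382

Solve the original market: 1087 - P = 4P - 798, hence P = 377 and Q = 710.
With the change applied: demand Qd = 1087 - P, supply Qs = 4P - 1053.
Equate the new curves: 1087 - P = 4P - 1053, giving 2140 = 5P, P = 428, Q = 659.
Expenditure moves from 377×710 = 267670 to 428×659 = 282052; change = +14382.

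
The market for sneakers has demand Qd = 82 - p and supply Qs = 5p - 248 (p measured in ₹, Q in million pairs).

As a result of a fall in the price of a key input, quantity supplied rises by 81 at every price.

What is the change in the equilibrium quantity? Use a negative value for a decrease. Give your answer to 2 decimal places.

+13.50

Original equilibrium: 82 - p = 5p - 248 gives 330 = 6p, so p = 55 and Q = 27.
The new curves are Qd = 82 - p (demand) and Qs = 5p - 167 (supply).
Equate the new curves: 82 - p = 5p - 167, giving 249 = 6p, p = 41.5, Q = 40.5.
ΔQ = 40.5 − 27 = +13.50.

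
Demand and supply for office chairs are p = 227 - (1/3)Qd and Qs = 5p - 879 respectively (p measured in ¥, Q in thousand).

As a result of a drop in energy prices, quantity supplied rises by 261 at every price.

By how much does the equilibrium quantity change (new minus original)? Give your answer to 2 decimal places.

Initially, 681 - 3p = 5p - 879, so 1560 = 8p and p = 195, Q = 96.
The shock moves the curves to Qd = 681 - 3p and Qs = 5p - 618.
Clearing the new market: 681 - 3p = 5p - 618, so p = 162.375 and Q = 193.875.
ΔQ = 193.875 − 96 = +97.88.

+97.88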